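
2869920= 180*15944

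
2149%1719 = 430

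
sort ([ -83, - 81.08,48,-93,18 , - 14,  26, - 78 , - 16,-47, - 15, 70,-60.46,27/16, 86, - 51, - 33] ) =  [ - 93, - 83, - 81.08, - 78,-60.46, - 51, - 47 ,-33, - 16, - 15, - 14, 27/16, 18,26, 48 , 70, 86]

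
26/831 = 26/831 = 0.03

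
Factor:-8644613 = -113^2*677^1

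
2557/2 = 1278 + 1/2= 1278.50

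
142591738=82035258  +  60556480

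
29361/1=29361 = 29361.00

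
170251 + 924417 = 1094668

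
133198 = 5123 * 26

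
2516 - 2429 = 87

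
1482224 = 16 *92639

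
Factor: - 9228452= - 2^2*19^1* 31^1*3917^1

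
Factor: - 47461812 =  - 2^2*3^1*3955151^1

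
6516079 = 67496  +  6448583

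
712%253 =206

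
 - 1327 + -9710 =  -11037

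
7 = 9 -2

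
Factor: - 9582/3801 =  - 3194/1267 = - 2^1*7^( -1)*181^(- 1 )*1597^1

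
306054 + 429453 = 735507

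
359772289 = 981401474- 621629185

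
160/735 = 32/147  =  0.22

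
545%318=227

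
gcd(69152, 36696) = 8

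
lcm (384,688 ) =16512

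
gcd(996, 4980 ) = 996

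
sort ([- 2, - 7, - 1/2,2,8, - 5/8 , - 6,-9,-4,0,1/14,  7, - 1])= [ - 9, - 7, - 6, - 4 , - 2, - 1, - 5/8 ,  -  1/2,0, 1/14,2,7,8 ]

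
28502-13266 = 15236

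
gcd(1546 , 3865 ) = 773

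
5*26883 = 134415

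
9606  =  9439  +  167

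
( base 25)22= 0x34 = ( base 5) 202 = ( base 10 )52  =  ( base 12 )44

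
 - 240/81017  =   - 240/81017 = - 0.00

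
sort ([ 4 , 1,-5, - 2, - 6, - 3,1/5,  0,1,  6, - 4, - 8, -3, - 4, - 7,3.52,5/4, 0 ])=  [ - 8, - 7,-6 , - 5, - 4, - 4, - 3, - 3,-2,0,0, 1/5,1, 1, 5/4,3.52, 4,6]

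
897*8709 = 7811973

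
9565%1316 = 353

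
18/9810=1/545=0.00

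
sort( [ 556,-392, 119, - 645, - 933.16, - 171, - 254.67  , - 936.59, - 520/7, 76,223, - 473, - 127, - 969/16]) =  [ - 936.59 , - 933.16, - 645, - 473, - 392, - 254.67, - 171, - 127, - 520/7, - 969/16, 76,  119, 223, 556]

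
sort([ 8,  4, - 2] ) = [-2,  4, 8]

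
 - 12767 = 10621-23388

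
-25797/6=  - 4300+1/2 = -4299.50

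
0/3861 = 0 = 0.00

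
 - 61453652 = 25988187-87441839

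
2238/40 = 1119/20 = 55.95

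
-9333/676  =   - 9333/676 = -13.81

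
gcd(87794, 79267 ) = 1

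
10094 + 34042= 44136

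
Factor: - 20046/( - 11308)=2^( - 1)* 3^1*11^ ( - 1) * 13^1=39/22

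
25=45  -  20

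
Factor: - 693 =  - 3^2*7^1*11^1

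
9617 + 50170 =59787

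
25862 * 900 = 23275800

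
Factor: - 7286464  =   - 2^6*257^1 * 443^1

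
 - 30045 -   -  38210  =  8165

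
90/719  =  90/719 = 0.13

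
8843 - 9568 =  - 725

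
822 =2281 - 1459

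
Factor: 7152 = 2^4*3^1*149^1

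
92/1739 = 92/1739 = 0.05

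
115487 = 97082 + 18405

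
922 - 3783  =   - 2861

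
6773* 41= 277693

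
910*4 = 3640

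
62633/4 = 15658 + 1/4 = 15658.25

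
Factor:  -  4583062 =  - 2^1*11^1*41^1*5081^1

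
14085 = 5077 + 9008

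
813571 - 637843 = 175728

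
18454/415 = 18454/415 = 44.47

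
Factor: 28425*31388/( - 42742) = - 63728850/3053 = -2^1*3^1 *5^2*19^1 * 43^ (  -  1)*59^1*71^( - 1)*379^1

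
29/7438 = 29/7438  =  0.00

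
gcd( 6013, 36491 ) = 7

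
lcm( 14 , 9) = 126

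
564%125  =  64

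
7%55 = 7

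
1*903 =903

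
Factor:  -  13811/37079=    - 1973/5297 = - 1973^1*5297^( - 1 ) 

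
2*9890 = 19780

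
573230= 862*665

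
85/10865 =17/2173=0.01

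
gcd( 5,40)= 5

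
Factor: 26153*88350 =2^1*3^1*5^2*19^1*31^1 * 26153^1 = 2310617550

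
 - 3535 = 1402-4937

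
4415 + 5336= 9751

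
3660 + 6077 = 9737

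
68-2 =66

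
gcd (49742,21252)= 154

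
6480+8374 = 14854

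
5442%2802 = 2640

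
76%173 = 76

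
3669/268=3669/268=   13.69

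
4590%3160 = 1430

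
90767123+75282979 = 166050102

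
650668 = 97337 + 553331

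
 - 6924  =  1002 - 7926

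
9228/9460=2307/2365  =  0.98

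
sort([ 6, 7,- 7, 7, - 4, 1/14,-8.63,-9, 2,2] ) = [ - 9 ,  -  8.63, - 7 , - 4, 1/14,2, 2, 6, 7,  7 ]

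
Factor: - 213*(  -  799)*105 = 17869635 =3^2*5^1  *  7^1*17^1 * 47^1*71^1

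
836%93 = 92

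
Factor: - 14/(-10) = 5^( - 1)*7^1 = 7/5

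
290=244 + 46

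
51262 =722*71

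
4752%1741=1270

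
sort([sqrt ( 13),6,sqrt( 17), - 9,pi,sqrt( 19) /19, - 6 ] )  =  [-9, - 6,sqrt(19) /19,pi, sqrt(13 ), sqrt(17), 6]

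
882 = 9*98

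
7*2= 14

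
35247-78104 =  - 42857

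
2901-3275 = -374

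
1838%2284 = 1838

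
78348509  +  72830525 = 151179034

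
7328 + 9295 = 16623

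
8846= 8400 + 446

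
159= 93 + 66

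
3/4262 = 3/4262 = 0.00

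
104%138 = 104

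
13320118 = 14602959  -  1282841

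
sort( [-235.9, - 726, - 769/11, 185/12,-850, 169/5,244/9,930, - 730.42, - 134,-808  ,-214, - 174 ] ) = [-850,-808,-730.42 ,- 726,-235.9, -214, - 174,  -  134, - 769/11,185/12,244/9,169/5,930 ]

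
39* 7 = 273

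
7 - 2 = 5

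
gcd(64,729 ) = 1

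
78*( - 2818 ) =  - 219804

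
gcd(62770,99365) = 5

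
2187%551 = 534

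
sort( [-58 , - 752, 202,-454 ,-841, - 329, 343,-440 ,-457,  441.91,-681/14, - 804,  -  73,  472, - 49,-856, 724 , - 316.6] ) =[-856, - 841, - 804 ,-752, - 457, - 454,-440, - 329,-316.6,  -  73, - 58, - 49, -681/14,202,  343, 441.91,472, 724]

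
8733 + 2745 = 11478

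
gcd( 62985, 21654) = 3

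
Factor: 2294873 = 7^1*327839^1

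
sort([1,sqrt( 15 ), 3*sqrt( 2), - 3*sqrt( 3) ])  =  [  -  3*sqrt( 3 ), 1,sqrt (15),  3 * sqrt(2 ) ] 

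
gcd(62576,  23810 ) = 2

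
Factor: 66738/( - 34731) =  -2^1*3^( -1) * 7^2*17^( - 1 ) =- 98/51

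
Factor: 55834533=3^2 * 6203837^1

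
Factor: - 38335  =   - 5^1*11^1*17^1 * 41^1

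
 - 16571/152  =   - 110 + 149/152=   -109.02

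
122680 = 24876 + 97804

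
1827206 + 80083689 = 81910895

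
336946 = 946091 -609145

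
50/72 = 25/36 = 0.69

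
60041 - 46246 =13795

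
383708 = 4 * 95927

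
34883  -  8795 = 26088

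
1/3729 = 1/3729 = 0.00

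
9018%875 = 268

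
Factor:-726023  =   - 726023^1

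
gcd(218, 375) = 1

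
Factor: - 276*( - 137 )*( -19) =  - 718428 = -2^2* 3^1 * 19^1*23^1 * 137^1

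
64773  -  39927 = 24846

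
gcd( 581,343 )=7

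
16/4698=8/2349 = 0.00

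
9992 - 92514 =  - 82522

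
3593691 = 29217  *123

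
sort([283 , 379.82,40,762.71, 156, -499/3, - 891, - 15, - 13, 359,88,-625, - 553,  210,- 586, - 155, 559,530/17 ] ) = [  -  891, - 625, - 586,-553, - 499/3, - 155, - 15 , -13,530/17,  40,88,156,210,283,359,379.82,  559, 762.71 ]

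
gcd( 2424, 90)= 6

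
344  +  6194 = 6538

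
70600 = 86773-16173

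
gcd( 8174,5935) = 1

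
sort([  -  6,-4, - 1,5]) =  [ - 6, - 4,-1, 5]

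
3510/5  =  702 = 702.00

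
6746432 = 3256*2072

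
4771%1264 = 979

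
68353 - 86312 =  - 17959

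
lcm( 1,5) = 5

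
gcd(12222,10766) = 14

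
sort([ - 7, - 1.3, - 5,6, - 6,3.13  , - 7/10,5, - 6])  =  [ - 7, - 6, - 6,  -  5, - 1.3, - 7/10,3.13,  5,6]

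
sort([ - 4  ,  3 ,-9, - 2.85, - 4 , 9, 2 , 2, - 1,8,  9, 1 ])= [ - 9,-4, - 4, - 2.85, - 1 , 1, 2, 2, 3, 8, 9,9 ] 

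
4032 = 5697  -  1665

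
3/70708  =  3/70708 = 0.00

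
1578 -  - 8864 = 10442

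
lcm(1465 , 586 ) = 2930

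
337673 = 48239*7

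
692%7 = 6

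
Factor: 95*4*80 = 30400 = 2^6*5^2*19^1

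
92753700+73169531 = 165923231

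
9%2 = 1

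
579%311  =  268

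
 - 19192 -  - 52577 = 33385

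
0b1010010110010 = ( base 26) 7lk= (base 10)5298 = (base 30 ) 5QI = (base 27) 776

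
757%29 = 3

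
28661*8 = 229288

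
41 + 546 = 587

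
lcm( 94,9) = 846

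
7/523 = 7/523 = 0.01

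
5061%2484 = 93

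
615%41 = 0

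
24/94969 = 24/94969 = 0.00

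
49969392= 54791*912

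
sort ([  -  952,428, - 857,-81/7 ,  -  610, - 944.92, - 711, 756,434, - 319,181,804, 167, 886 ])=[ - 952, - 944.92, - 857, - 711,  -  610, - 319, - 81/7, 167,181,  428,434, 756,804, 886 ] 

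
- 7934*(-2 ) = 15868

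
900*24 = 21600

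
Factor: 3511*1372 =2^2*7^3*3511^1 = 4817092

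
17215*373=6421195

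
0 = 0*3890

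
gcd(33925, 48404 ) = 1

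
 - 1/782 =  - 1/782 = - 0.00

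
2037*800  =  1629600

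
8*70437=563496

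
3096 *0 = 0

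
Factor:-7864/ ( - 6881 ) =8/7  =  2^3*7^(-1 ) 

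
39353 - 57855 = - 18502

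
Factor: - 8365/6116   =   - 2^(-2 )*5^1 *7^1 * 11^( - 1 )*139^( - 1)*239^1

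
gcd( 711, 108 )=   9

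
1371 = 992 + 379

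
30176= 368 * 82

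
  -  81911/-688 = 81911/688 = 119.06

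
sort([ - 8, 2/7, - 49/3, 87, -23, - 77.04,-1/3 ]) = [- 77.04,-23, - 49/3 , -8, - 1/3, 2/7, 87 ]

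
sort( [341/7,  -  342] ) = [ -342,341/7]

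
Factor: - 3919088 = - 2^4*244943^1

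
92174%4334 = 1160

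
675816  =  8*84477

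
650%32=10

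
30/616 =15/308  =  0.05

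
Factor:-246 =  - 2^1 * 3^1*41^1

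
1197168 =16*74823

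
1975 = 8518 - 6543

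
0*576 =0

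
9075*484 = 4392300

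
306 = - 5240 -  - 5546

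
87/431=87/431=0.20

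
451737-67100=384637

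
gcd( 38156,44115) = 1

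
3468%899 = 771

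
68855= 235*293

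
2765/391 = 2765/391 = 7.07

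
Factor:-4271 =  - 4271^1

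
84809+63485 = 148294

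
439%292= 147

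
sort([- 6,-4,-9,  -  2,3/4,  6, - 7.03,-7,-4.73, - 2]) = [ - 9 ,-7.03,-7,-6 , - 4.73, - 4 , - 2,-2,3/4,6 ]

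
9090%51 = 12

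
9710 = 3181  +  6529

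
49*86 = 4214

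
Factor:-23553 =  - 3^2 * 2617^1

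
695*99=68805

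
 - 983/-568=983/568 =1.73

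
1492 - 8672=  - 7180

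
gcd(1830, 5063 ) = 61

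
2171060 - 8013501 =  - 5842441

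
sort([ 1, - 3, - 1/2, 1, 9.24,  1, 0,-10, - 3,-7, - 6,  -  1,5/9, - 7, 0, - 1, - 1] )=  [ - 10 , - 7, - 7, - 6, - 3,- 3, - 1, - 1, -1, - 1/2 , 0, 0,5/9, 1,1,1,9.24]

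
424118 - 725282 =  - 301164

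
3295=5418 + -2123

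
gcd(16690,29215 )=5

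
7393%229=65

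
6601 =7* 943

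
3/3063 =1/1021 = 0.00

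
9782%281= 228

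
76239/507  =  25413/169=150.37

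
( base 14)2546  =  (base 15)1E05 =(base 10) 6530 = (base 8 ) 14602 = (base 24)B82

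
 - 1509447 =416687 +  - 1926134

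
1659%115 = 49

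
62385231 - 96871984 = - 34486753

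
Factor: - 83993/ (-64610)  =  13/10 = 2^ (-1 ) * 5^(  -  1)*13^1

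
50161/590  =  85 + 11/590  =  85.02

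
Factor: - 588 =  - 2^2*3^1*7^2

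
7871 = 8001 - 130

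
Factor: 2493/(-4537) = -3^2*13^( - 1 )*277^1*349^(- 1)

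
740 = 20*37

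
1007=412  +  595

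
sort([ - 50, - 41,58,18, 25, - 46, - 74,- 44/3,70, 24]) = [ - 74, - 50, - 46, - 41, - 44/3, 18, 24,25,  58,70]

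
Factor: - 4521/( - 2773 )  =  3^1*11^1* 47^(-1) * 59^(-1)*137^1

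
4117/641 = 4117/641= 6.42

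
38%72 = 38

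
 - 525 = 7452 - 7977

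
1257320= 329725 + 927595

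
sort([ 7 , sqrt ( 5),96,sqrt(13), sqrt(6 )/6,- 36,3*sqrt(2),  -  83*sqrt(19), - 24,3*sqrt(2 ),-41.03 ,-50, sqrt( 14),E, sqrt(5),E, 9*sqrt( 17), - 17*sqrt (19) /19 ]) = [ - 83 *sqrt(19), - 50, - 41.03, - 36,-24, - 17*sqrt ( 19 )/19, sqrt(6 )/6 , sqrt ( 5 ),sqrt(5 ), E, E,sqrt( 13 ),sqrt(14 ) , 3*sqrt(2 ), 3*sqrt(2 ),7, 9 *sqrt(17), 96 ] 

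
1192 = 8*149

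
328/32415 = 328/32415 = 0.01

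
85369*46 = 3926974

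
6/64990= 3/32495 = 0.00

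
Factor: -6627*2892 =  - 2^2*3^2 * 47^2*241^1=- 19165284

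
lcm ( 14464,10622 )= 679808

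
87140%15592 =9180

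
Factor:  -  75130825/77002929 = - 3^(-2)*5^2*7^1*11^1 *31^1*1259^1*8555881^(-1 )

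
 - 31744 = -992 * 32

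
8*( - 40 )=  - 320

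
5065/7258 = 5065/7258=0.70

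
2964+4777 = 7741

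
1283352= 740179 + 543173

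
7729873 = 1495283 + 6234590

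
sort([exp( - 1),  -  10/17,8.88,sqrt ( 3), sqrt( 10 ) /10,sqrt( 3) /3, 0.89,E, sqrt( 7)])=[ - 10/17,sqrt( 10)/10, exp( - 1 ),sqrt ( 3)/3 , 0.89, sqrt (3) , sqrt ( 7),E,8.88 ]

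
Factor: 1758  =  2^1*3^1*293^1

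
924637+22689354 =23613991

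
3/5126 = 3/5126 = 0.00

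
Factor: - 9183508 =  - 2^2*41^1*55997^1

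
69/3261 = 23/1087 = 0.02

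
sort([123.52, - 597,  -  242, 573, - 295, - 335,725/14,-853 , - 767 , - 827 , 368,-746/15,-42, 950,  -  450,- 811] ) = [ - 853, - 827, - 811,  -  767, - 597, - 450, - 335, - 295, - 242,  -  746/15,-42 , 725/14,  123.52, 368, 573,950] 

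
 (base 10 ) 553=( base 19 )1A2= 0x229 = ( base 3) 202111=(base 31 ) hq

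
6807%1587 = 459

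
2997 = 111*27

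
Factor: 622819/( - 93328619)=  - 43^( - 1 )*59^( - 1 )*157^1*3967^1*36787^( - 1 ) 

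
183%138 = 45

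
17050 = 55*310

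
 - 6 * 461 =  - 2766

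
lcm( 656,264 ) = 21648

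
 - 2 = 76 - 78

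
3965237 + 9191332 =13156569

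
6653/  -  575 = -6653/575 = -11.57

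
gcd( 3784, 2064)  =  344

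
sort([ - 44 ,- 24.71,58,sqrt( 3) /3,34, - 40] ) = [ - 44,-40, - 24.71,sqrt (3) /3,  34,58 ]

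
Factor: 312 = 2^3*3^1*13^1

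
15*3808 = 57120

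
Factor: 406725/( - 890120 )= - 2^( - 3 ) * 3^1 *5^1 * 7^(- 1) * 17^( - 1)*29^1 = - 435/952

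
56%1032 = 56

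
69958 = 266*263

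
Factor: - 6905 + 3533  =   - 3372=- 2^2*3^1*281^1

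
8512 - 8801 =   -  289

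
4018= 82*49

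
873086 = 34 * 25679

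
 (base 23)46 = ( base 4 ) 1202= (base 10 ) 98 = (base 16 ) 62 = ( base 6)242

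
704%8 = 0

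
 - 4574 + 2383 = -2191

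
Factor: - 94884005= - 5^1*19^1*998779^1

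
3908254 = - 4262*(-917) 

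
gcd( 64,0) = 64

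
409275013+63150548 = 472425561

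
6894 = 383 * 18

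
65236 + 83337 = 148573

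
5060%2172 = 716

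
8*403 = 3224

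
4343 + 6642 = 10985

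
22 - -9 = 31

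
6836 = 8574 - 1738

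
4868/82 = 2434/41 =59.37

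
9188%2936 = 380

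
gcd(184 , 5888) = 184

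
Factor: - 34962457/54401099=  - 53^1*659669^1*54401099^( - 1)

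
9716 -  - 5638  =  15354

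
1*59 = 59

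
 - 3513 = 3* ( - 1171) 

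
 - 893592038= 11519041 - 905111079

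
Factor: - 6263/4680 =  - 2^( - 3 )*3^( - 2)*5^ (-1 ) * 13^( -1)*6263^1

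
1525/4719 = 1525/4719  =  0.32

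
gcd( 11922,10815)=3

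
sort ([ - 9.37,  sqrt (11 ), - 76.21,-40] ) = [ - 76.21,-40, - 9.37,sqrt( 11 )] 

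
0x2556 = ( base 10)9558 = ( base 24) ge6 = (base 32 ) 9AM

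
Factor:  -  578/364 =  - 2^(-1) * 7^ ( - 1 ) * 13^( - 1 )*17^2 = - 289/182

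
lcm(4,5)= 20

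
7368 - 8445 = - 1077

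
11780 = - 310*( - 38 ) 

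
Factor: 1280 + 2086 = 2^1*3^2 * 11^1*17^1 = 3366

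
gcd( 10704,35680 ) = 3568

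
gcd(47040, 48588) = 12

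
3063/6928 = 3063/6928 = 0.44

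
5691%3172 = 2519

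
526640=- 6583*( -80)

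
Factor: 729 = 3^6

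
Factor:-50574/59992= - 2^( - 2) * 3^1*7499^( - 1)*8429^1 = - 25287/29996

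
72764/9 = 8084 + 8/9 = 8084.89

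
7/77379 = 7/77379 = 0.00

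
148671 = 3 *49557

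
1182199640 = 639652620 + 542547020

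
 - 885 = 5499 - 6384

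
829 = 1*829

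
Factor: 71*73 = 71^1 * 73^1 = 5183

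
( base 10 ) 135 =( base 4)2013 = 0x87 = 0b10000111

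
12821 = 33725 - 20904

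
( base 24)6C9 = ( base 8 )7251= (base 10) 3753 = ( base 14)1521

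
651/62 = 10+1/2 =10.50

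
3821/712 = 3821/712 = 5.37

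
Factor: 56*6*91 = 2^4*3^1*7^2*13^1 = 30576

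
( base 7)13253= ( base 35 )2VV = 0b110111101110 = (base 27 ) 4o2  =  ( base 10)3566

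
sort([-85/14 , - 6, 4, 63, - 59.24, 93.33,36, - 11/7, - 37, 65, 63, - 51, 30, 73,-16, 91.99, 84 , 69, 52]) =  [ - 59.24,-51, - 37,-16,  -  85/14, - 6, - 11/7, 4, 30,  36,  52, 63  ,  63,65,69, 73, 84,91.99,93.33]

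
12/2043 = 4/681 = 0.01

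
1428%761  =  667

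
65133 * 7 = 455931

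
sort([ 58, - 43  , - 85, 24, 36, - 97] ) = [  -  97, - 85, - 43,24,36, 58 ] 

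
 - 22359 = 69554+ - 91913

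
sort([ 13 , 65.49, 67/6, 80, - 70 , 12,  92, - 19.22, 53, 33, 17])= [ - 70, - 19.22 , 67/6, 12,  13, 17 , 33,  53 , 65.49 , 80,92 ]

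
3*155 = 465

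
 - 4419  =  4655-9074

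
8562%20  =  2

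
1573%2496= 1573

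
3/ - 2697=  - 1/899 = - 0.00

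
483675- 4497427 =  -4013752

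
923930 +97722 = 1021652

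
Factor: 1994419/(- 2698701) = -3^ ( - 1 )*7^1*61^( - 1)*14747^( - 1 )*284917^1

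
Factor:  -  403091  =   - 13^1*101^1 *307^1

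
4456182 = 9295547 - 4839365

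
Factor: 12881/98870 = 2^( - 1)*5^(-1)*11^1*1171^1*9887^( - 1 )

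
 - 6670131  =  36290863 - 42960994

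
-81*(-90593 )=7338033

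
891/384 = 297/128 = 2.32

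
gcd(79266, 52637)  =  1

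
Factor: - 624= - 2^4* 3^1*13^1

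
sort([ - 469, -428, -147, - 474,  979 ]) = [ - 474,-469, - 428,  -  147, 979]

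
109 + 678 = 787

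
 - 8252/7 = -1179 +1/7  =  -  1178.86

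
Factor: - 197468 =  - 2^2*49367^1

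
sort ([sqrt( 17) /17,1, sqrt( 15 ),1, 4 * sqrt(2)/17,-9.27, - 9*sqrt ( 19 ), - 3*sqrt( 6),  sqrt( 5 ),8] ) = [-9*sqrt( 19), - 9.27, - 3*sqrt( 6),sqrt( 17)/17 , 4*sqrt( 2)/17,1,1,sqrt(5),sqrt( 15 ), 8]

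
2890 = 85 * 34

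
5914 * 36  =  212904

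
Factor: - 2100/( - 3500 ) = 3^1*5^( - 1 )  =  3/5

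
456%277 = 179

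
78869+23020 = 101889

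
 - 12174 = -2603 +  - 9571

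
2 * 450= 900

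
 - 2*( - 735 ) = 1470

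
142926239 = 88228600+54697639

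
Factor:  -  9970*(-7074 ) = 70527780 = 2^2*3^3*5^1 * 131^1*997^1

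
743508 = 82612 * 9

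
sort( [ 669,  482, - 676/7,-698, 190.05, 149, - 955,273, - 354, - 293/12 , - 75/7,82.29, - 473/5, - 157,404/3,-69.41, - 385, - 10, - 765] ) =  [ - 955, - 765, - 698, - 385, - 354,  -  157, - 676/7, -473/5, - 69.41, - 293/12,-75/7,  -  10,82.29, 404/3,  149,  190.05, 273,  482,669] 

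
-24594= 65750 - 90344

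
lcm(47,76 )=3572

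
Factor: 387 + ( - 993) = -2^1*3^1*101^1=- 606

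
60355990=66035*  914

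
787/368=787/368 = 2.14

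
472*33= 15576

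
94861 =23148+71713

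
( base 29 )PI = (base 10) 743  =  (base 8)1347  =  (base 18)255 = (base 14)3b1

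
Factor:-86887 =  - 17^1* 19^1*269^1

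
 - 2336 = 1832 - 4168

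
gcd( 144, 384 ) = 48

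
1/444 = 1/444 = 0.00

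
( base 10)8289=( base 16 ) 2061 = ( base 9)12330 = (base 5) 231124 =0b10000001100001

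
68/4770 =34/2385=0.01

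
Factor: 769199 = 17^1* 45247^1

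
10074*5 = 50370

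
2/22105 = 2/22105 = 0.00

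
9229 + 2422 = 11651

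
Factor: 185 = 5^1* 37^1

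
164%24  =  20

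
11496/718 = 5748/359 = 16.01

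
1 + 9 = 10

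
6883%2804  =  1275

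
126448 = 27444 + 99004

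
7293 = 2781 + 4512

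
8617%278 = 277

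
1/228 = 1/228 = 0.00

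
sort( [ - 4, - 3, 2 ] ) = [ - 4, - 3, 2 ] 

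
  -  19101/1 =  - 19101  =  -  19101.00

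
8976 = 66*136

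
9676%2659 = 1699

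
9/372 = 3/124 = 0.02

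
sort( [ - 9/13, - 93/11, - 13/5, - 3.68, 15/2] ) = [ - 93/11, - 3.68, - 13/5,  -  9/13,15/2]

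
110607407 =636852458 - 526245051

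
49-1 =48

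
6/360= 1/60=0.02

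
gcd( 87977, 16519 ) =1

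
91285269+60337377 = 151622646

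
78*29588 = 2307864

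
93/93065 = 93/93065 = 0.00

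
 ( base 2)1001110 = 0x4e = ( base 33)2C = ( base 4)1032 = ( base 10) 78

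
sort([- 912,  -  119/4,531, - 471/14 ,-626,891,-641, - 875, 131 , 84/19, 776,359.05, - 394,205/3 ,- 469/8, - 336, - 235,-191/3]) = [ - 912, - 875 , - 641,-626, - 394, - 336 , - 235,  -  191/3,  -  469/8,-471/14, - 119/4,84/19,205/3, 131,359.05,531, 776 , 891] 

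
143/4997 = 143/4997 = 0.03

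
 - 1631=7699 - 9330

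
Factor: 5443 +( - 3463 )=2^2*3^2* 5^1*  11^1 = 1980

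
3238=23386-20148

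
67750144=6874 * 9856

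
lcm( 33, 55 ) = 165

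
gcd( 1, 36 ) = 1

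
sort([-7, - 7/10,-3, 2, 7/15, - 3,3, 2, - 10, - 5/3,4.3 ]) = [ - 10, - 7, - 3, - 3 ,  -  5/3,-7/10,7/15 , 2,2, 3,4.3]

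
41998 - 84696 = -42698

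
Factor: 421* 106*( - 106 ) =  - 4730356 = - 2^2*53^2*421^1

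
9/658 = 9/658 = 0.01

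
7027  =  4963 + 2064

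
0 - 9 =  -9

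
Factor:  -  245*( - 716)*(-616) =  - 2^5*5^1*7^3*11^1*179^1 = - 108058720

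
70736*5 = 353680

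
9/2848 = 9/2848 = 0.00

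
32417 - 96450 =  - 64033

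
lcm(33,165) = 165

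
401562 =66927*6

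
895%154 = 125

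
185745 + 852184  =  1037929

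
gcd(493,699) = 1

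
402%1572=402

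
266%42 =14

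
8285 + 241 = 8526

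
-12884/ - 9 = 1431 + 5/9 = 1431.56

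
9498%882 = 678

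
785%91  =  57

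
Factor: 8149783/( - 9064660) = - 2^( - 2)* 5^( - 1)*11^( - 1)*  17^1*29^1*61^1 * 271^1*41203^( - 1)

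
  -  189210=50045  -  239255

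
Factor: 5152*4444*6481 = 2^7 * 7^1 *11^1*23^1 * 101^1*6481^1 = 148385657728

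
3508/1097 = 3508/1097= 3.20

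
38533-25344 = 13189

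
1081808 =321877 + 759931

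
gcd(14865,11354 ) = 1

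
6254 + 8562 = 14816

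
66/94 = 33/47 =0.70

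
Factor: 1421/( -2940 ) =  - 2^( - 2)*3^ ( - 1)*5^( - 1)*29^1 = - 29/60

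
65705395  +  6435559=72140954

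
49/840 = 7/120 = 0.06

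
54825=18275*3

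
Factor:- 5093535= - 3^1*5^1*241^1*1409^1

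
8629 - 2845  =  5784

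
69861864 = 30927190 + 38934674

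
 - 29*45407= - 1316803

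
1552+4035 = 5587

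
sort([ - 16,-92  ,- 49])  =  [ -92, - 49, - 16]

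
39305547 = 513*76619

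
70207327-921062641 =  - 850855314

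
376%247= 129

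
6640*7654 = 50822560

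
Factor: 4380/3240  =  2^( - 1)*3^( - 3 )*73^1 =73/54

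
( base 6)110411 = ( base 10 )9223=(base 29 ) AS1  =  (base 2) 10010000000111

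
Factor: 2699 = 2699^1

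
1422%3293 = 1422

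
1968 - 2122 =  - 154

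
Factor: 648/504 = 9/7  =  3^2*7^( - 1)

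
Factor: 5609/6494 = 2^( - 1)*17^( - 1 )*71^1*79^1 * 191^(-1 )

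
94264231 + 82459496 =176723727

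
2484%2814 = 2484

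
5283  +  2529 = 7812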